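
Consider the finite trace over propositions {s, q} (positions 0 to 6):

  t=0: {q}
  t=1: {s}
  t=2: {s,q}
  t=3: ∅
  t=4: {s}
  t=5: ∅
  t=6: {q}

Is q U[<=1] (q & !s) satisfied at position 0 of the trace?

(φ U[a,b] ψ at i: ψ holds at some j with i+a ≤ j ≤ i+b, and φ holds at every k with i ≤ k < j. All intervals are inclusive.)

Need some j in [0,1] with (q & !s), and q at every k in [0,j-1].
  j=0: (q & !s) holds; no prefix to check → satisfied.

True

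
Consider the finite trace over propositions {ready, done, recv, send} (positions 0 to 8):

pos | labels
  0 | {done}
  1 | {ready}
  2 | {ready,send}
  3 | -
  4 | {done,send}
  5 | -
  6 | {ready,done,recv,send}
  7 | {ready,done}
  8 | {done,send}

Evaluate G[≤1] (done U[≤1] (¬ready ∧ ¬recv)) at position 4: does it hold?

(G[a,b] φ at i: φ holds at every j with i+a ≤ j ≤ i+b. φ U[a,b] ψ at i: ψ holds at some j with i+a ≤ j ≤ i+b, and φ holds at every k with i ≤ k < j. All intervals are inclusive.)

Yes

Check (done U[≤1] (¬ready ∧ ¬recv)) at every j in [4,5]:
  j=4: holds
  j=5: holds
All positions satisfy it → formula holds.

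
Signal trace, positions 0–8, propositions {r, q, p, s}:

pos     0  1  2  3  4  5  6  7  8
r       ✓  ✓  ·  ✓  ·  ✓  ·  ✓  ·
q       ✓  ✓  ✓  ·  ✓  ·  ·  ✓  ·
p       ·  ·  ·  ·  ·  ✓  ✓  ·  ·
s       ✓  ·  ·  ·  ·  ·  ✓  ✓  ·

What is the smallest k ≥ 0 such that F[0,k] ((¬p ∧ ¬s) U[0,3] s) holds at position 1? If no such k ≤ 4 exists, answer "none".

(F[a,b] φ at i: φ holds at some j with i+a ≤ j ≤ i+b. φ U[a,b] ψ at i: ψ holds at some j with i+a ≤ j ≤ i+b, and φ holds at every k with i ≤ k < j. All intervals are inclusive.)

Scan j = 1,2,… for ((¬p ∧ ¬s) U[0,3] s):
  j=1: fails
  j=2: fails
  j=3: fails
  j=4: fails
  j=5: fails
No j in [1,5] satisfies it → none.

none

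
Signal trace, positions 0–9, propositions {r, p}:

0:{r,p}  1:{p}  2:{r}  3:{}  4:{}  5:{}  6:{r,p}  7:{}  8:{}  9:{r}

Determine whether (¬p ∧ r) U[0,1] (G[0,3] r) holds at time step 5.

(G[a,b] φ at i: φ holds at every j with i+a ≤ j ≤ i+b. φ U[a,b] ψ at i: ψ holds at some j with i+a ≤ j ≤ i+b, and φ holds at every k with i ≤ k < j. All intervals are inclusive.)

Need some j in [5,6] with G[0,3] r, and (¬p ∧ r) at every k in [5,j-1].
  j=5: G[0,3] r — fails at 5.
  j=6: G[0,3] r — fails at 7.
No j in the window works → until fails.

No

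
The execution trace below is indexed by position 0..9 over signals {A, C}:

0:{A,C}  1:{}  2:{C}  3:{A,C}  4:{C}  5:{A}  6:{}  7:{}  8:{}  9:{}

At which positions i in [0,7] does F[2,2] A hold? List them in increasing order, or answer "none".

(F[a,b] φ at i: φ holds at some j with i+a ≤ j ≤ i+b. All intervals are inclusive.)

Evaluate at each i in [0,7]:
  i=0: ✗ (none in [2,2])
  i=1: ✓ (witness j=3)
  i=2: ✗ (none in [4,4])
  i=3: ✓ (witness j=5)
  i=4: ✗ (none in [6,6])
  i=5: ✗ (none in [7,7])
  i=6: ✗ (none in [8,8])
  i=7: ✗ (none in [9,9])

1, 3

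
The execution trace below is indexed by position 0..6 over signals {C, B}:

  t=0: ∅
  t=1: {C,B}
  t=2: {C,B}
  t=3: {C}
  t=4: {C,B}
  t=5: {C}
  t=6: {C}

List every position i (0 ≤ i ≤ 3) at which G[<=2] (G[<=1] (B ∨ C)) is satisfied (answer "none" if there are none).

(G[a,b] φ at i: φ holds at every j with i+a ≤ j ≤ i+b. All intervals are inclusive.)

Evaluate at each i in [0,3]:
  i=0: ✗ (fails at j=0)
  i=1: ✓ (all of [1,3])
  i=2: ✓ (all of [2,4])
  i=3: ✓ (all of [3,5])

1, 2, 3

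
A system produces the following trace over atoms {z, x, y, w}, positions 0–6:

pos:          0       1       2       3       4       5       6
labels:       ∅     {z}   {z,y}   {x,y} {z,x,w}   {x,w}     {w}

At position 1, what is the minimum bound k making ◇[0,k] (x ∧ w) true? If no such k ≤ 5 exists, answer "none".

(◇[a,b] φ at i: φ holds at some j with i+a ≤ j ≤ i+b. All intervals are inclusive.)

3

Scan j = 1,2,… for (x ∧ w):
  j=1: fails
  j=2: fails
  j=3: fails
  j=4: holds
First hit at j=4, so smallest k = 4-1 = 3.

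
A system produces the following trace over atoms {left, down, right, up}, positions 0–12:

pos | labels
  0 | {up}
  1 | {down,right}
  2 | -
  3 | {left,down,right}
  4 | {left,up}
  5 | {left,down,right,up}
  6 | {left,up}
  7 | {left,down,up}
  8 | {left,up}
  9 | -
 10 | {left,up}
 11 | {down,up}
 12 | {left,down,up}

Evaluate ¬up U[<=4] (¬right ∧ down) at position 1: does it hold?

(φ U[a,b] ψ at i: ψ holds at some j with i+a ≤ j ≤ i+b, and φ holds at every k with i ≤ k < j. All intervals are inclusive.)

Need some j in [1,5] with (¬right ∧ down), and ¬up at every k in [1,j-1].
  j=1: (¬right ∧ down) false.
  j=2: (¬right ∧ down) false.
  j=3: (¬right ∧ down) false.
  j=4: (¬right ∧ down) false.
  j=5: (¬right ∧ down) false.
No j in the window works → until fails.

Does not hold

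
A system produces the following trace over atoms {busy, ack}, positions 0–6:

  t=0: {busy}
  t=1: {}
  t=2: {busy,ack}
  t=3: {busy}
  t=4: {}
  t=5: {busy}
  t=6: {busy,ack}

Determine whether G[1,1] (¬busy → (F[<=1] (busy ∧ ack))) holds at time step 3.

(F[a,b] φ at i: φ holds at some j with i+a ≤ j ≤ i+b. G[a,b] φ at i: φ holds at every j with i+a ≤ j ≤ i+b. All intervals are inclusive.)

Check (¬busy → (F[<=1] (busy ∧ ack))) at every j in [4,4]:
  j=4: antecedent true; consequent fails (none in [4,5]) → ✗
Fails at j=4 → formula fails.

No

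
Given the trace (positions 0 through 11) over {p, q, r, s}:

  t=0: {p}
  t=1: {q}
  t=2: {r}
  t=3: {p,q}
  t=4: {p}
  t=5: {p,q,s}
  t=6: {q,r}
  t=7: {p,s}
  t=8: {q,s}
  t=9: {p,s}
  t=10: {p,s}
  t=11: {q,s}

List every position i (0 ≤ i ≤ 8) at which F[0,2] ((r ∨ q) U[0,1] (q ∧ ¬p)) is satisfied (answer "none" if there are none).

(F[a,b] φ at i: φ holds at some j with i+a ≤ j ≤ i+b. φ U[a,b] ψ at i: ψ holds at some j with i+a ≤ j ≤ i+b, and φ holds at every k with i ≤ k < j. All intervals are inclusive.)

0, 1, 3, 4, 5, 6, 7, 8

Evaluate at each i in [0,8]:
  i=0: ✓ (witness j=1)
  i=1: ✓ (witness j=1)
  i=2: ✗ (none in [2,4])
  i=3: ✓ (witness j=5)
  i=4: ✓ (witness j=5)
  i=5: ✓ (witness j=5)
  i=6: ✓ (witness j=6)
  i=7: ✓ (witness j=8)
  i=8: ✓ (witness j=8)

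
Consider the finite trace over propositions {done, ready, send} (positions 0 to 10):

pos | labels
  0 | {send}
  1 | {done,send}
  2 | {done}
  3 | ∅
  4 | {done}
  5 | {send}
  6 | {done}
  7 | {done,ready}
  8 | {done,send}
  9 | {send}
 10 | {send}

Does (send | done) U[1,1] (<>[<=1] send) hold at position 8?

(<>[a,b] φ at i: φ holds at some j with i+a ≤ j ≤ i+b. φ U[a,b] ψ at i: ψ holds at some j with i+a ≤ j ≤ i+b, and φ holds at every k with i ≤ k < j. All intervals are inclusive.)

True

Need some j in [9,9] with <>[<=1] send, and (send | done) at every k in [8,j-1].
  j=9: <>[<=1] send holds; (send | done) holds at every k in [8,8] → satisfied.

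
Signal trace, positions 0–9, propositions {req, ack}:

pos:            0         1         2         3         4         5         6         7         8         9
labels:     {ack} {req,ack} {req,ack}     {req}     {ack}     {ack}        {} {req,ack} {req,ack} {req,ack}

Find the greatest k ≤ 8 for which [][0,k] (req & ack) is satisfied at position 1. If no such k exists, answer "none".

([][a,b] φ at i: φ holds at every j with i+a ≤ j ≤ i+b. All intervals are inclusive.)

(req & ack) must hold from j=1 onward; find where it first fails.
  j=1: holds
  j=2: holds
  j=3: fails
Holds on [1,2], so largest k = 1.

1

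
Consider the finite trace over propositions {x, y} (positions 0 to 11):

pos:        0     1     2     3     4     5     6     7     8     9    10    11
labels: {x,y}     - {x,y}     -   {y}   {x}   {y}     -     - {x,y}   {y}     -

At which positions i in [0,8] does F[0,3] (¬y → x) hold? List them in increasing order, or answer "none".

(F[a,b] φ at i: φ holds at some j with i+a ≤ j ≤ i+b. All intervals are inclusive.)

Evaluate at each i in [0,8]:
  i=0: ✓ (witness j=0)
  i=1: ✓ (witness j=2)
  i=2: ✓ (witness j=2)
  i=3: ✓ (witness j=4)
  i=4: ✓ (witness j=4)
  i=5: ✓ (witness j=5)
  i=6: ✓ (witness j=6)
  i=7: ✓ (witness j=9)
  i=8: ✓ (witness j=9)

0, 1, 2, 3, 4, 5, 6, 7, 8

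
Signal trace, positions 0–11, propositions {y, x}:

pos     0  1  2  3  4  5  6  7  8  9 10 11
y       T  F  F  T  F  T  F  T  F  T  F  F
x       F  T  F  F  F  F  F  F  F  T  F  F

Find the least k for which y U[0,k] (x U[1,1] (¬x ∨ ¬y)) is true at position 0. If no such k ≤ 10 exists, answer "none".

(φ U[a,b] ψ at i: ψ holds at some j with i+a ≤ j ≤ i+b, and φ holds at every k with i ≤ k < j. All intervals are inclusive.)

Need earliest j ≥ 0 with (x U[1,1] (¬x ∨ ¬y)), and y at every k in [0,j-1].
  j=0: rhs fails.
  j=1: rhs holds; lhs holds on [0,0]. k = 1.

1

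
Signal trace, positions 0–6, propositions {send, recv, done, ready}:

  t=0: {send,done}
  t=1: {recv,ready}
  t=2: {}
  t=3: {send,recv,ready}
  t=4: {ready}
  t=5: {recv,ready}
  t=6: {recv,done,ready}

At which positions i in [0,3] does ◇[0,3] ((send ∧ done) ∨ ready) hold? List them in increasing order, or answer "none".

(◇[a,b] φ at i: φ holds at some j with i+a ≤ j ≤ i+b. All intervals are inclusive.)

0, 1, 2, 3

Evaluate at each i in [0,3]:
  i=0: ✓ (witness j=0)
  i=1: ✓ (witness j=1)
  i=2: ✓ (witness j=3)
  i=3: ✓ (witness j=3)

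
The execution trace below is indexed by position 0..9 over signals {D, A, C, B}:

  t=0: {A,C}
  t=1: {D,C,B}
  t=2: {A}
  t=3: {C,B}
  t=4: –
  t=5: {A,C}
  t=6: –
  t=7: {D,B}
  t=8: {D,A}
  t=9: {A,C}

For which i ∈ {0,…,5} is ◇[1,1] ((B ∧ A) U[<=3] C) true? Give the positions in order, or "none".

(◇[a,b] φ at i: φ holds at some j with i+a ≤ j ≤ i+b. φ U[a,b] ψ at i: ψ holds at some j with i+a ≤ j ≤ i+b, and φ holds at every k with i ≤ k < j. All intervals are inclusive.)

0, 2, 4

Evaluate at each i in [0,5]:
  i=0: ✓ (witness j=1)
  i=1: ✗ (none in [2,2])
  i=2: ✓ (witness j=3)
  i=3: ✗ (none in [4,4])
  i=4: ✓ (witness j=5)
  i=5: ✗ (none in [6,6])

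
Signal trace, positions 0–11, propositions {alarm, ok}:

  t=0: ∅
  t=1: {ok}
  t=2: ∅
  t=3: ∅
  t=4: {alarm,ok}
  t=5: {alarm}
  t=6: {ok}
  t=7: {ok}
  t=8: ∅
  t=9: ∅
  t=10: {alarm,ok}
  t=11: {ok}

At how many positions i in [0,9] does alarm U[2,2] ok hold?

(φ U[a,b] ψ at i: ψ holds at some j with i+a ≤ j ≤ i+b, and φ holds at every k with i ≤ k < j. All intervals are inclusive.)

Evaluate at each i in [0,9]:
  i=0: ✗ (no rhs in [2,2])
  i=1: ✗ (no rhs in [3,3])
  i=2: ✗ (lhs fails at k=2 before rhs at j=4)
  i=3: ✗ (no rhs in [5,5])
  i=4: ✓ (rhs at j=6; lhs holds on [4,5])
  i=5: ✗ (lhs fails at k=6 before rhs at j=7)
  i=6: ✗ (no rhs in [8,8])
  i=7: ✗ (no rhs in [9,9])
  i=8: ✗ (lhs fails at k=8 before rhs at j=10)
  i=9: ✗ (lhs fails at k=9 before rhs at j=11)
Positions where it holds: {4} → 1.

1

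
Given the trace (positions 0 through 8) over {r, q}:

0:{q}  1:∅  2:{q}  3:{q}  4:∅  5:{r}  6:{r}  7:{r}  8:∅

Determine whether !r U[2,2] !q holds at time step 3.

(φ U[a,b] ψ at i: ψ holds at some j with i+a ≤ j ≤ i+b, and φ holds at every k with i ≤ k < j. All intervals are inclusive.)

Holds

Need some j in [5,5] with !q, and !r at every k in [3,j-1].
  j=5: !q holds; !r holds at every k in [3,4] → satisfied.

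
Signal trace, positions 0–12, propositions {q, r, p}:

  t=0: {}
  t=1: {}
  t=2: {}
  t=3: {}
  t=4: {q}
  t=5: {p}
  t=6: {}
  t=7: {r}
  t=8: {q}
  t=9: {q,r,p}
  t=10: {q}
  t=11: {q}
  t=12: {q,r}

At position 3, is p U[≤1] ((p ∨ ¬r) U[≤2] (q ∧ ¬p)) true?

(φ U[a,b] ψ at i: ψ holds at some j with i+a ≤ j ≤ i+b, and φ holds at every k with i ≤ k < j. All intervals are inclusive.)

True

Need some j in [3,4] with ((p ∨ ¬r) U[≤2] (q ∧ ¬p)), and p at every k in [3,j-1].
  j=3: ((p ∨ ¬r) U[≤2] (q ∧ ¬p)) holds; no prefix to check → satisfied.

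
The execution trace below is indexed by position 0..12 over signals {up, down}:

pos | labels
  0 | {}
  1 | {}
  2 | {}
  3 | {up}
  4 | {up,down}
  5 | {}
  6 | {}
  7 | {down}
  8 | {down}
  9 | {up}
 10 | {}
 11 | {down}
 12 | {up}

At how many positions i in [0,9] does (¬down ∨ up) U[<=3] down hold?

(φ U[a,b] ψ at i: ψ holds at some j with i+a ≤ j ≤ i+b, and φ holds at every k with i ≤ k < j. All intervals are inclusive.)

Evaluate at each i in [0,9]:
  i=0: ✗ (no rhs in [0,3])
  i=1: ✓ (rhs at j=4; lhs holds on [1,3])
  i=2: ✓ (rhs at j=4; lhs holds on [2,3])
  i=3: ✓ (rhs at j=4; lhs holds on [3,3])
  i=4: ✓ (rhs at j=4)
  i=5: ✓ (rhs at j=7; lhs holds on [5,6])
  i=6: ✓ (rhs at j=7; lhs holds on [6,6])
  i=7: ✓ (rhs at j=7)
  i=8: ✓ (rhs at j=8)
  i=9: ✓ (rhs at j=11; lhs holds on [9,10])
Positions where it holds: {1, 2, 3, 4, 5, 6, 7, 8, 9} → 9.

9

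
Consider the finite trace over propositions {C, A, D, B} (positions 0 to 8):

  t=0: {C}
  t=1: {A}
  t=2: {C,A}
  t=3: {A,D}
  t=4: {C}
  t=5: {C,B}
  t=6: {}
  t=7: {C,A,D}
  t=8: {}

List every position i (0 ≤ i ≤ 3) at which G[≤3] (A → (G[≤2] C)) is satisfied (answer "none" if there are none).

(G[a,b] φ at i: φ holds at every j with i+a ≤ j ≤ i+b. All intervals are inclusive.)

none

Evaluate at each i in [0,3]:
  i=0: ✗ (fails at j=1)
  i=1: ✗ (fails at j=1)
  i=2: ✗ (fails at j=2)
  i=3: ✗ (fails at j=3)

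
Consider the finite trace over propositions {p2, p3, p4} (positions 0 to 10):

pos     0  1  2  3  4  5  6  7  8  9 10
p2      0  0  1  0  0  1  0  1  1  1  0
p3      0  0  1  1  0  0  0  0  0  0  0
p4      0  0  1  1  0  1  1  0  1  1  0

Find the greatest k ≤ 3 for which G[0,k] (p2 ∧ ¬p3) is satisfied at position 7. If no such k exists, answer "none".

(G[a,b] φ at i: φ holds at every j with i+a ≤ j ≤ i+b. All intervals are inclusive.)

(p2 ∧ ¬p3) must hold from j=7 onward; find where it first fails.
  j=7: holds
  j=8: holds
  j=9: holds
  j=10: fails
Holds on [7,9], so largest k = 2.

2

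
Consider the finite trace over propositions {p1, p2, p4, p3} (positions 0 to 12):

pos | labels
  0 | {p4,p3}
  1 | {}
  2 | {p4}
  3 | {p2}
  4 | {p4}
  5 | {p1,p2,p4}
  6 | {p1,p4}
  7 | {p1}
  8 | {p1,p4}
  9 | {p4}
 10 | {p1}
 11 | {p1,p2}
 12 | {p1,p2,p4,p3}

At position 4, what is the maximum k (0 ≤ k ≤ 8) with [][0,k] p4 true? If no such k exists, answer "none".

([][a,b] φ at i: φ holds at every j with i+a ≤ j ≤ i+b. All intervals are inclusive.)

p4 must hold from j=4 onward; find where it first fails.
  j=4: holds
  j=5: holds
  j=6: holds
  j=7: fails
Holds on [4,6], so largest k = 2.

2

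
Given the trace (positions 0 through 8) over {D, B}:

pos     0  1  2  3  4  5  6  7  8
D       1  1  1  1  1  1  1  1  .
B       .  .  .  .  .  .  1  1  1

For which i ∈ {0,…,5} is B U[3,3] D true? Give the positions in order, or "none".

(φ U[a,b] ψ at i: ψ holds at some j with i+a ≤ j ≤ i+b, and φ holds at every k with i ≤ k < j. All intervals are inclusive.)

none

Evaluate at each i in [0,5]:
  i=0: ✗ (lhs fails at k=0 before rhs at j=3)
  i=1: ✗ (lhs fails at k=1 before rhs at j=4)
  i=2: ✗ (lhs fails at k=2 before rhs at j=5)
  i=3: ✗ (lhs fails at k=3 before rhs at j=6)
  i=4: ✗ (lhs fails at k=4 before rhs at j=7)
  i=5: ✗ (no rhs in [8,8])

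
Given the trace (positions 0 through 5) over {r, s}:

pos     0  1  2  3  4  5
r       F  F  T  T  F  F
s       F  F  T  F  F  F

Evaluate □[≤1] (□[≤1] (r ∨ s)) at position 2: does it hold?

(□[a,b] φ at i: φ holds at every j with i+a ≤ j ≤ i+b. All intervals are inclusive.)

Check □[≤1] (r ∨ s) at every j in [2,3]:
  j=2: holds on [2,3]
  j=3: fails at 4
Fails at j=3 → formula fails.

No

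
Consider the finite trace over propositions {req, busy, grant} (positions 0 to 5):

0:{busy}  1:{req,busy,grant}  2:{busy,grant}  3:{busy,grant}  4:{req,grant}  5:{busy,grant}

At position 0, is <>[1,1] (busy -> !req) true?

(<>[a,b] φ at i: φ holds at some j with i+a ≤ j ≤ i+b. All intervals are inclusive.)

No

Check (busy -> !req) at each j in [1,1]:
  j=1: false
No position in the window satisfies it → formula fails.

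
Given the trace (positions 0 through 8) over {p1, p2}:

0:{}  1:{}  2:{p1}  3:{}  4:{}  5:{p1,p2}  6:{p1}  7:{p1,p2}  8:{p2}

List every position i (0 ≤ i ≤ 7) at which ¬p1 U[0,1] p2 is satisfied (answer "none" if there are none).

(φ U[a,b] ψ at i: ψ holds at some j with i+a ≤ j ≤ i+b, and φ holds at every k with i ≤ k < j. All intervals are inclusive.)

Evaluate at each i in [0,7]:
  i=0: ✗ (no rhs in [0,1])
  i=1: ✗ (no rhs in [1,2])
  i=2: ✗ (no rhs in [2,3])
  i=3: ✗ (no rhs in [3,4])
  i=4: ✓ (rhs at j=5; lhs holds on [4,4])
  i=5: ✓ (rhs at j=5)
  i=6: ✗ (lhs fails at k=6 before rhs at j=7)
  i=7: ✓ (rhs at j=7)

4, 5, 7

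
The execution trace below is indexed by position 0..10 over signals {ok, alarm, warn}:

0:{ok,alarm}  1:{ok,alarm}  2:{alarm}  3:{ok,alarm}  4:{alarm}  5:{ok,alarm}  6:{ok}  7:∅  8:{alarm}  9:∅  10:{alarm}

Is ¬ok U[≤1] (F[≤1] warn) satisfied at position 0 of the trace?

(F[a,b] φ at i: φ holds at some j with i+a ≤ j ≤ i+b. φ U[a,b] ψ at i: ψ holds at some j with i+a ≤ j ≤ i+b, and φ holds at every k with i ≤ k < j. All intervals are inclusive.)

No

Need some j in [0,1] with F[≤1] warn, and ¬ok at every k in [0,j-1].
  j=0: F[≤1] warn — fails (none in [0,1]).
  j=1: F[≤1] warn — fails (none in [1,2]).
No j in the window works → until fails.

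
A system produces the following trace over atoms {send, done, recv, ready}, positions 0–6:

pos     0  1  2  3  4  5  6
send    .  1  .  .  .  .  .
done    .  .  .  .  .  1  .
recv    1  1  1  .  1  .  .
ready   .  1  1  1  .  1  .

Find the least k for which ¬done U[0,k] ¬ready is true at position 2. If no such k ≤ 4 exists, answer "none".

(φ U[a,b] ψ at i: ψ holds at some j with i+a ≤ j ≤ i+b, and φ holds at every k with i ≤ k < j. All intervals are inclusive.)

2

Need earliest j ≥ 2 with ¬ready, and ¬done at every k in [2,j-1].
  j=2: rhs fails.
  j=3: rhs fails.
  j=4: rhs holds; lhs holds on [2,3]. k = 2.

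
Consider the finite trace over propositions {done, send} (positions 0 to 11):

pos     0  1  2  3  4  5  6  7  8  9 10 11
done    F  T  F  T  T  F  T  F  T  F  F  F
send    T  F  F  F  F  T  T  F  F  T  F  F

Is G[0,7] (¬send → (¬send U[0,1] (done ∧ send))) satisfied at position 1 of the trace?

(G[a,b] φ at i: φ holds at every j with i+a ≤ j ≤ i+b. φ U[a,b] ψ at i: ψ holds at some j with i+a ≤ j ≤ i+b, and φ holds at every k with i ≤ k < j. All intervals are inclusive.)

False

Check (¬send → (¬send U[0,1] (done ∧ send))) at every j in [1,8]:
  j=1: antecedent true; consequent fails → ✗
  j=2: antecedent true; consequent fails → ✗
  j=3: antecedent true; consequent fails → ✗
  j=4: antecedent true; consequent fails → ✗
  j=5: antecedent false → ✓
  j=6: antecedent false → ✓
  j=7: antecedent true; consequent fails → ✗
  j=8: antecedent true; consequent fails → ✗
Fails at j=1 → formula fails.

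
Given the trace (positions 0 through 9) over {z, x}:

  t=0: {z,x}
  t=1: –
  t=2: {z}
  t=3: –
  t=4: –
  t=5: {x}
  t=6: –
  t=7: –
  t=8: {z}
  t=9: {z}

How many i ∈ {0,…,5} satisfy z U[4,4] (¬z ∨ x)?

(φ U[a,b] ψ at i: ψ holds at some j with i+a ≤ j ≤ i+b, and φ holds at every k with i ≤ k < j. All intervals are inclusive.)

Evaluate at each i in [0,5]:
  i=0: ✗ (lhs fails at k=1 before rhs at j=4)
  i=1: ✗ (lhs fails at k=1 before rhs at j=5)
  i=2: ✗ (lhs fails at k=3 before rhs at j=6)
  i=3: ✗ (lhs fails at k=3 before rhs at j=7)
  i=4: ✗ (no rhs in [8,8])
  i=5: ✗ (no rhs in [9,9])
Positions where it holds: {} → 0.

0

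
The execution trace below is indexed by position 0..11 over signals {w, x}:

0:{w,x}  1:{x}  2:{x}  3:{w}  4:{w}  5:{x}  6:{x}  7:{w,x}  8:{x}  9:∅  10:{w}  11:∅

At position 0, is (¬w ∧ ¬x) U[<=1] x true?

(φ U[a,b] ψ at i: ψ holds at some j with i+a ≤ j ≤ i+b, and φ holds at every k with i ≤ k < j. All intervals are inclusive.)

Holds

Need some j in [0,1] with x, and (¬w ∧ ¬x) at every k in [0,j-1].
  j=0: x holds; no prefix to check → satisfied.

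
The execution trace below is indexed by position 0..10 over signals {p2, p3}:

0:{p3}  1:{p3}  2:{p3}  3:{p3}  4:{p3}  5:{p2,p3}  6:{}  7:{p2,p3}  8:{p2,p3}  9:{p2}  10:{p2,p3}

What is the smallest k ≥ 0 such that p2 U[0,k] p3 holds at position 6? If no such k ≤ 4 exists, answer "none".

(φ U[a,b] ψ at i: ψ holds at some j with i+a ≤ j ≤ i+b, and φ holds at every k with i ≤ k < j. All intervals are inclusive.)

none

Need earliest j ≥ 6 with p3, and p2 at every k in [6,j-1].
  j=6: rhs fails.
  j=7: rhs holds but lhs fails at k=6.
  j=8: rhs holds but lhs fails at k=6.
  j=9: rhs fails.
  j=10: rhs holds but lhs fails at k=6.
No witness within the range → none.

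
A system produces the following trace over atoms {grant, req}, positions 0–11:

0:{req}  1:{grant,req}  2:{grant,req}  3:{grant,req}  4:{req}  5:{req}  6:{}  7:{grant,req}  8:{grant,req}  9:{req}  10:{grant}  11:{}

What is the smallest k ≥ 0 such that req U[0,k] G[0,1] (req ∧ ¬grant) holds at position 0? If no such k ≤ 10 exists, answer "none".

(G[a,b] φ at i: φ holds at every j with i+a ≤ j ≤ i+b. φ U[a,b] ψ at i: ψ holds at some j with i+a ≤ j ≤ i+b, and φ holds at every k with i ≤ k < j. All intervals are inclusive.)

4

Need earliest j ≥ 0 with G[0,1] (req ∧ ¬grant), and req at every k in [0,j-1].
  j=0: rhs fails.
  j=1: rhs fails.
  j=2: rhs fails.
  j=3: rhs fails.
  j=4: rhs holds; lhs holds on [0,3]. k = 4.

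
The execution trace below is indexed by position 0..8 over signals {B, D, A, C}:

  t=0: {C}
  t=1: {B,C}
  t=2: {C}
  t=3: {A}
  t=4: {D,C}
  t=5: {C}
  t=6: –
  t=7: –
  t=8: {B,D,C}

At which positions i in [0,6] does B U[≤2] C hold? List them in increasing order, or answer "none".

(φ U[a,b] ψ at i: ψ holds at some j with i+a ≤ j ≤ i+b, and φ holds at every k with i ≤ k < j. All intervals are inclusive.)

0, 1, 2, 4, 5

Evaluate at each i in [0,6]:
  i=0: ✓ (rhs at j=0)
  i=1: ✓ (rhs at j=1)
  i=2: ✓ (rhs at j=2)
  i=3: ✗ (lhs fails at k=3 before rhs at j=4)
  i=4: ✓ (rhs at j=4)
  i=5: ✓ (rhs at j=5)
  i=6: ✗ (lhs fails at k=6 before rhs at j=8)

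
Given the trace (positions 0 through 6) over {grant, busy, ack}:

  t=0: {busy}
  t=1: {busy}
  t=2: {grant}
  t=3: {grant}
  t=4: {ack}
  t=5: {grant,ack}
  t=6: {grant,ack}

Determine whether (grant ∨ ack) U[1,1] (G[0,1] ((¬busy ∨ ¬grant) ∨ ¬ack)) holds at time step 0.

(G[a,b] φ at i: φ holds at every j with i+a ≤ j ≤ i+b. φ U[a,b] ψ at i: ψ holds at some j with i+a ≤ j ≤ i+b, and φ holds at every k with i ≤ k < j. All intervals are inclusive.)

No

Need some j in [1,1] with G[0,1] ((¬busy ∨ ¬grant) ∨ ¬ack), and (grant ∨ ack) at every k in [0,j-1].
  j=1: G[0,1] ((¬busy ∨ ¬grant) ∨ ¬ack) holds, but (grant ∨ ack) fails at k=0 → not this j.
No j in the window works → until fails.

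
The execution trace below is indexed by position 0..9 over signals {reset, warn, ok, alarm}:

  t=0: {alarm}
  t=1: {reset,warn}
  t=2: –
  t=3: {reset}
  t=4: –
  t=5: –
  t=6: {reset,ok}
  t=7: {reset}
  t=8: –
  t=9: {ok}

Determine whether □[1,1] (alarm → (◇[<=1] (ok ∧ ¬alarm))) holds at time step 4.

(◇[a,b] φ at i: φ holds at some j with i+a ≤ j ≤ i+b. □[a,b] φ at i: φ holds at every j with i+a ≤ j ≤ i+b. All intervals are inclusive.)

Check (alarm → (◇[<=1] (ok ∧ ¬alarm))) at every j in [5,5]:
  j=5: antecedent false → ✓
All positions satisfy it → formula holds.

Holds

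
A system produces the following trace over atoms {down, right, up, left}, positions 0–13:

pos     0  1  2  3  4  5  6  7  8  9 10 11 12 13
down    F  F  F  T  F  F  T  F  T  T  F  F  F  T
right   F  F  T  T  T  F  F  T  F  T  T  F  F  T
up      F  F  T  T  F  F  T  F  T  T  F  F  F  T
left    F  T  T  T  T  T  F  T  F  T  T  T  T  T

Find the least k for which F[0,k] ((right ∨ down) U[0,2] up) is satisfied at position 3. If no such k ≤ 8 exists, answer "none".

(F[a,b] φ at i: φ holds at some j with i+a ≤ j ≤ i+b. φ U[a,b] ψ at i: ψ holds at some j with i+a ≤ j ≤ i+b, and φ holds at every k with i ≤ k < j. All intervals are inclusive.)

0

Scan j = 3,4,… for ((right ∨ down) U[0,2] up):
  j=3: holds
First hit at j=3, so smallest k = 3-3 = 0.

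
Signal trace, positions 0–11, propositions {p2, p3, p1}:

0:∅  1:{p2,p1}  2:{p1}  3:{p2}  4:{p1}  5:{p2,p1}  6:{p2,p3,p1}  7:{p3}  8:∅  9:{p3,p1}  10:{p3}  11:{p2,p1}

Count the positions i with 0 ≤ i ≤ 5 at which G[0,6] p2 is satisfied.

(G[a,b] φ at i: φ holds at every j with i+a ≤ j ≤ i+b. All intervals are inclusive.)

0

Evaluate at each i in [0,5]:
  i=0: ✗ (fails at j=0)
  i=1: ✗ (fails at j=2)
  i=2: ✗ (fails at j=2)
  i=3: ✗ (fails at j=4)
  i=4: ✗ (fails at j=4)
  i=5: ✗ (fails at j=7)
Positions where it holds: {} → 0.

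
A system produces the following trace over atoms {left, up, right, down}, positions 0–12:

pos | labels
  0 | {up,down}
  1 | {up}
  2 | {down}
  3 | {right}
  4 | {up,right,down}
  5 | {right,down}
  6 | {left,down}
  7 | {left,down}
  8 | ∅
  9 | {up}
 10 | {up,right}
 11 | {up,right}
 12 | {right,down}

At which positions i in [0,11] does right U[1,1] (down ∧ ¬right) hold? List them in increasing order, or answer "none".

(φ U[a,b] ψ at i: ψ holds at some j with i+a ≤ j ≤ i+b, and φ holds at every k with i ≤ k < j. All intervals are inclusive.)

Evaluate at each i in [0,11]:
  i=0: ✗ (no rhs in [1,1])
  i=1: ✗ (lhs fails at k=1 before rhs at j=2)
  i=2: ✗ (no rhs in [3,3])
  i=3: ✗ (no rhs in [4,4])
  i=4: ✗ (no rhs in [5,5])
  i=5: ✓ (rhs at j=6; lhs holds on [5,5])
  i=6: ✗ (lhs fails at k=6 before rhs at j=7)
  i=7: ✗ (no rhs in [8,8])
  i=8: ✗ (no rhs in [9,9])
  i=9: ✗ (no rhs in [10,10])
  i=10: ✗ (no rhs in [11,11])
  i=11: ✗ (no rhs in [12,12])

5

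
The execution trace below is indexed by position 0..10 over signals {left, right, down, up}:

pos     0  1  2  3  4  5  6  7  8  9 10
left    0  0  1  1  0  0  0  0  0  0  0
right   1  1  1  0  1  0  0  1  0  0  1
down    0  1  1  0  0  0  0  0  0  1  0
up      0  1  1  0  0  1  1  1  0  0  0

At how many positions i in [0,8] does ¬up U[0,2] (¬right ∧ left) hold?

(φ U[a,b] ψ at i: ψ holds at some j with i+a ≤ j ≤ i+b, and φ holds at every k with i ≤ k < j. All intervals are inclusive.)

1

Evaluate at each i in [0,8]:
  i=0: ✗ (no rhs in [0,2])
  i=1: ✗ (lhs fails at k=1 before rhs at j=3)
  i=2: ✗ (lhs fails at k=2 before rhs at j=3)
  i=3: ✓ (rhs at j=3)
  i=4: ✗ (no rhs in [4,6])
  i=5: ✗ (no rhs in [5,7])
  i=6: ✗ (no rhs in [6,8])
  i=7: ✗ (no rhs in [7,9])
  i=8: ✗ (no rhs in [8,10])
Positions where it holds: {3} → 1.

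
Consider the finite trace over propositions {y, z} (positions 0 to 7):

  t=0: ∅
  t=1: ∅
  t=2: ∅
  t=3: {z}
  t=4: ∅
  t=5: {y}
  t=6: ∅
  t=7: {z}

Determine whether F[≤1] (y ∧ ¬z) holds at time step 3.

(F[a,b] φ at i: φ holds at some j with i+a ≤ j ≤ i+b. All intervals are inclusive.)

False

Check (y ∧ ¬z) at each j in [3,4]:
  j=3: false
  j=4: false
No position in the window satisfies it → formula fails.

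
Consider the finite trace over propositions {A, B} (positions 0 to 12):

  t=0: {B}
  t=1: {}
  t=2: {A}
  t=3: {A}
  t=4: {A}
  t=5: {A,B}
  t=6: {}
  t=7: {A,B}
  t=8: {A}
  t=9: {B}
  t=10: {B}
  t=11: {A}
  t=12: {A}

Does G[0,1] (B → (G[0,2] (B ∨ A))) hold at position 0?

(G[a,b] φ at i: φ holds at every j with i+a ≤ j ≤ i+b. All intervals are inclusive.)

No

Check (B → (G[0,2] (B ∨ A))) at every j in [0,1]:
  j=0: antecedent true; consequent fails at 1 → ✗
  j=1: antecedent false → ✓
Fails at j=0 → formula fails.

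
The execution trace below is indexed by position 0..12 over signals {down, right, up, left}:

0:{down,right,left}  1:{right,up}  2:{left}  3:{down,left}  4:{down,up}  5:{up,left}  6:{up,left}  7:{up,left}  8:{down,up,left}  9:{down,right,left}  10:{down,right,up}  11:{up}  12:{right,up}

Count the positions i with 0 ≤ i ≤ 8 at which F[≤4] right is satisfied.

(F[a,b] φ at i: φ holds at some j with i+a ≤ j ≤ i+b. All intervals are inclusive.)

6

Evaluate at each i in [0,8]:
  i=0: ✓ (witness j=0)
  i=1: ✓ (witness j=1)
  i=2: ✗ (none in [2,6])
  i=3: ✗ (none in [3,7])
  i=4: ✗ (none in [4,8])
  i=5: ✓ (witness j=9)
  i=6: ✓ (witness j=9)
  i=7: ✓ (witness j=9)
  i=8: ✓ (witness j=9)
Positions where it holds: {0, 1, 5, 6, 7, 8} → 6.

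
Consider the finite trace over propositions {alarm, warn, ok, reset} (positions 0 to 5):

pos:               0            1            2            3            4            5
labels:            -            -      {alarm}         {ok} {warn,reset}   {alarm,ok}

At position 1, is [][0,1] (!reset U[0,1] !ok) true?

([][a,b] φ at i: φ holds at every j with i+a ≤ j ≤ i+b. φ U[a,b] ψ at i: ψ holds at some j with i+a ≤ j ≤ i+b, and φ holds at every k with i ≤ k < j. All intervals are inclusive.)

True

Check (!reset U[0,1] !ok) at every j in [1,2]:
  j=1: holds
  j=2: holds
All positions satisfy it → formula holds.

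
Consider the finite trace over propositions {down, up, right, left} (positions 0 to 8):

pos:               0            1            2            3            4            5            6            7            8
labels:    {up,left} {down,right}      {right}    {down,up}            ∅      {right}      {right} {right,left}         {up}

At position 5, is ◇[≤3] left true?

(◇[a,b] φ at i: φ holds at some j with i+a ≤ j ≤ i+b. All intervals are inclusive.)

True

Check left at each j in [5,8]:
  j=5: false
  j=6: false
  j=7: true
  j=8: false
Found at j=7 → formula holds.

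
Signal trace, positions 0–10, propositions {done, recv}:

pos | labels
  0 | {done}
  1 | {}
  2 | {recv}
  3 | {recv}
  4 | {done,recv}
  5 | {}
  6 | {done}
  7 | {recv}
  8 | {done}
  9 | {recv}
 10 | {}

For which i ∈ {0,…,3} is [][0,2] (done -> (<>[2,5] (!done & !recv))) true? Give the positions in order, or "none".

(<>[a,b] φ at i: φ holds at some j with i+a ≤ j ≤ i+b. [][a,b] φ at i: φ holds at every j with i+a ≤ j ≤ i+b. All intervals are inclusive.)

Evaluate at each i in [0,3]:
  i=0: ✓ (all of [0,2])
  i=1: ✓ (all of [1,3])
  i=2: ✗ (fails at j=4)
  i=3: ✗ (fails at j=4)

0, 1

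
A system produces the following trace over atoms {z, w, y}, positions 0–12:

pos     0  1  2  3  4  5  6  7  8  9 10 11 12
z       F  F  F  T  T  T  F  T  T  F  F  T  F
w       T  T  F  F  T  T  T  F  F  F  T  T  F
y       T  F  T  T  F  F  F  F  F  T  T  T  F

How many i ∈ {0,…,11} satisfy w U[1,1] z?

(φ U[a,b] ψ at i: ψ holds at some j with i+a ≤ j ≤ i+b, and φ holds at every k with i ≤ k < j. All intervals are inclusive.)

3

Evaluate at each i in [0,11]:
  i=0: ✗ (no rhs in [1,1])
  i=1: ✗ (no rhs in [2,2])
  i=2: ✗ (lhs fails at k=2 before rhs at j=3)
  i=3: ✗ (lhs fails at k=3 before rhs at j=4)
  i=4: ✓ (rhs at j=5; lhs holds on [4,4])
  i=5: ✗ (no rhs in [6,6])
  i=6: ✓ (rhs at j=7; lhs holds on [6,6])
  i=7: ✗ (lhs fails at k=7 before rhs at j=8)
  i=8: ✗ (no rhs in [9,9])
  i=9: ✗ (no rhs in [10,10])
  i=10: ✓ (rhs at j=11; lhs holds on [10,10])
  i=11: ✗ (no rhs in [12,12])
Positions where it holds: {4, 6, 10} → 3.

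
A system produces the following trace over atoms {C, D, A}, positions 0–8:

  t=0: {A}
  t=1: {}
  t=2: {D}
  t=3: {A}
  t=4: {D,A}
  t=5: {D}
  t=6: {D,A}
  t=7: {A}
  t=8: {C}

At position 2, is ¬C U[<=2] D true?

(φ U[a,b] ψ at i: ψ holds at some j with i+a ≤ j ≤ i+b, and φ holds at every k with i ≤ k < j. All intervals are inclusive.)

Need some j in [2,4] with D, and ¬C at every k in [2,j-1].
  j=2: D holds; no prefix to check → satisfied.

Yes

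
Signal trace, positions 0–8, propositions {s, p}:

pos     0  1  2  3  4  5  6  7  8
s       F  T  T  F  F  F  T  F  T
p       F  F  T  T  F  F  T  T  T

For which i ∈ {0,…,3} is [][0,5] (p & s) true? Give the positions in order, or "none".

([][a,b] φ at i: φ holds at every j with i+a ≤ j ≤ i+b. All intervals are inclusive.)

none

Evaluate at each i in [0,3]:
  i=0: ✗ (fails at j=0)
  i=1: ✗ (fails at j=1)
  i=2: ✗ (fails at j=3)
  i=3: ✗ (fails at j=3)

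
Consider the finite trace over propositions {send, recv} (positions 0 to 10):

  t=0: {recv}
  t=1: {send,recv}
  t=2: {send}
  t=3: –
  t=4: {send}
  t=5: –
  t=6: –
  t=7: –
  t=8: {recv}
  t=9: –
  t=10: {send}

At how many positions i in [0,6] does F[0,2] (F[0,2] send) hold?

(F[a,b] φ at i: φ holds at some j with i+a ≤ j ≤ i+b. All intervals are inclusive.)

6

Evaluate at each i in [0,6]:
  i=0: ✓ (witness j=0)
  i=1: ✓ (witness j=1)
  i=2: ✓ (witness j=2)
  i=3: ✓ (witness j=3)
  i=4: ✓ (witness j=4)
  i=5: ✗ (none in [5,7])
  i=6: ✓ (witness j=8)
Positions where it holds: {0, 1, 2, 3, 4, 6} → 6.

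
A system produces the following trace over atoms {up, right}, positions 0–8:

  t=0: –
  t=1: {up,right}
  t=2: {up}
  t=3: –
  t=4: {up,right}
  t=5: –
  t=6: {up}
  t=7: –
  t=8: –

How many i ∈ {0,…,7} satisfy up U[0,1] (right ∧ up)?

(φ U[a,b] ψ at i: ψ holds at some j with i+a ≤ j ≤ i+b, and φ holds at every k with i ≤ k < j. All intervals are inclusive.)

2

Evaluate at each i in [0,7]:
  i=0: ✗ (lhs fails at k=0 before rhs at j=1)
  i=1: ✓ (rhs at j=1)
  i=2: ✗ (no rhs in [2,3])
  i=3: ✗ (lhs fails at k=3 before rhs at j=4)
  i=4: ✓ (rhs at j=4)
  i=5: ✗ (no rhs in [5,6])
  i=6: ✗ (no rhs in [6,7])
  i=7: ✗ (no rhs in [7,8])
Positions where it holds: {1, 4} → 2.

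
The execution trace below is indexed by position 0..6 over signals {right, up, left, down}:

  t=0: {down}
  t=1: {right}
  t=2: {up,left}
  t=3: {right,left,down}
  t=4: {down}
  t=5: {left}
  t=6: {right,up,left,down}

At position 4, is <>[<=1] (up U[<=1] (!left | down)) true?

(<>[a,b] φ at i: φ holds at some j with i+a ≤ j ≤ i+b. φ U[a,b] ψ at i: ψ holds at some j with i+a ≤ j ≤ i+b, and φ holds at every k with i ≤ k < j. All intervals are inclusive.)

True

Check (up U[<=1] (!left | down)) at each j in [4,5]:
  j=4: holds
  j=5: fails
Found at j=4 → formula holds.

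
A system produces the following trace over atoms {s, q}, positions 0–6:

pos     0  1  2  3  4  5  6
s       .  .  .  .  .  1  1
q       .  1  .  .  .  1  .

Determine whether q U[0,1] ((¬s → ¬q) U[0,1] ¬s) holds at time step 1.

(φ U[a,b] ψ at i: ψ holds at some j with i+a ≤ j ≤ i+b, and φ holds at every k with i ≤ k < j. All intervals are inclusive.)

Need some j in [1,2] with ((¬s → ¬q) U[0,1] ¬s), and q at every k in [1,j-1].
  j=1: ((¬s → ¬q) U[0,1] ¬s) holds; no prefix to check → satisfied.

Yes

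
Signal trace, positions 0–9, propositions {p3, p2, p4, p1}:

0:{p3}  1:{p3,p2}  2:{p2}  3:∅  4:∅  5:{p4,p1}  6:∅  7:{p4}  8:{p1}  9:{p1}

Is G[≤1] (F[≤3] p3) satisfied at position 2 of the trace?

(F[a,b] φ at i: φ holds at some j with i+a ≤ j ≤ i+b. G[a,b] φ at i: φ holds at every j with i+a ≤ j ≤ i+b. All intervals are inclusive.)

No

Check F[≤3] p3 at every j in [2,3]:
  j=2: fails (none in [2,5])
  j=3: fails (none in [3,6])
Fails at j=2 → formula fails.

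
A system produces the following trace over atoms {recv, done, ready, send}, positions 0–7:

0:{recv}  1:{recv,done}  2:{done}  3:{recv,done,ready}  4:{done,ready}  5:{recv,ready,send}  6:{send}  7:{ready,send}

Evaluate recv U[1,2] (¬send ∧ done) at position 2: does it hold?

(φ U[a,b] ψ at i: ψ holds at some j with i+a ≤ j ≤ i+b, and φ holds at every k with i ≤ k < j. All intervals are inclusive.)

Need some j in [3,4] with (¬send ∧ done), and recv at every k in [2,j-1].
  j=3: (¬send ∧ done) holds, but recv fails at k=2 → not this j.
  j=4: (¬send ∧ done) holds, but recv fails at k=2 → not this j.
No j in the window works → until fails.

False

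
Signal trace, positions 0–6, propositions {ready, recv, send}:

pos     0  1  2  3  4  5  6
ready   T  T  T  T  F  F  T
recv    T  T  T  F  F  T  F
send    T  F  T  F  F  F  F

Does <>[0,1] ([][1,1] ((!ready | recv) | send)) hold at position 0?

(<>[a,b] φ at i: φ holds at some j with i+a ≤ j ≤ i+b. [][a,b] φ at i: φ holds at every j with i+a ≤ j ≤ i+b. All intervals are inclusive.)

Check [][1,1] ((!ready | recv) | send) at each j in [0,1]:
  j=0: holds on [1,1]
  j=1: holds on [2,2]
Found at j=0 → formula holds.

Holds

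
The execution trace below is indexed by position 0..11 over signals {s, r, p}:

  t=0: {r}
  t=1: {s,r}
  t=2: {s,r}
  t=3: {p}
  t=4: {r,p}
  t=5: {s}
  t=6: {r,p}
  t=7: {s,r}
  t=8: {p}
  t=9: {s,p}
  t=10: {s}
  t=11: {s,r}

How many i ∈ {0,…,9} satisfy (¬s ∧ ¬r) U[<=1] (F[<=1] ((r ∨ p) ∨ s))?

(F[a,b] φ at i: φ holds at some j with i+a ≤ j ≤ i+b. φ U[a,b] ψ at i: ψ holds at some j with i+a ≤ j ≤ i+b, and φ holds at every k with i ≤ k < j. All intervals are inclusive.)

10

Evaluate at each i in [0,9]:
  i=0: ✓ (rhs at j=0)
  i=1: ✓ (rhs at j=1)
  i=2: ✓ (rhs at j=2)
  i=3: ✓ (rhs at j=3)
  i=4: ✓ (rhs at j=4)
  i=5: ✓ (rhs at j=5)
  i=6: ✓ (rhs at j=6)
  i=7: ✓ (rhs at j=7)
  i=8: ✓ (rhs at j=8)
  i=9: ✓ (rhs at j=9)
Positions where it holds: {0, 1, 2, 3, 4, 5, 6, 7, 8, 9} → 10.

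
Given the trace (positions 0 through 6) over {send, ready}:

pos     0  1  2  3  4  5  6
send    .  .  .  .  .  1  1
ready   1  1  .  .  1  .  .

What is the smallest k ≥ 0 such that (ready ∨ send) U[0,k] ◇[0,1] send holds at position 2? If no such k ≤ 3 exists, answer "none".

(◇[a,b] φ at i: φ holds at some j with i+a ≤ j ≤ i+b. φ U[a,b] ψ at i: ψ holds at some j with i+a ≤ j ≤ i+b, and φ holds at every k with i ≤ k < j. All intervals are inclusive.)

none

Need earliest j ≥ 2 with ◇[0,1] send, and (ready ∨ send) at every k in [2,j-1].
  j=2: rhs fails.
  j=3: rhs fails.
  j=4: rhs holds but lhs fails at k=2.
  j=5: rhs holds but lhs fails at k=2.
No witness within the range → none.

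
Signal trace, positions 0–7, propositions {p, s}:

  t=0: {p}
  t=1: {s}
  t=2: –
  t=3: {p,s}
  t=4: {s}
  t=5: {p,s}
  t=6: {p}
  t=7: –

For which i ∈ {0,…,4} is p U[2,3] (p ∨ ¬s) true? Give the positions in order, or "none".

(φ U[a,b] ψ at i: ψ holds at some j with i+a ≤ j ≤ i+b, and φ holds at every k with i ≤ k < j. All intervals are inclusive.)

none

Evaluate at each i in [0,4]:
  i=0: ✗ (lhs fails at k=1 before rhs at j=2)
  i=1: ✗ (lhs fails at k=1 before rhs at j=3)
  i=2: ✗ (lhs fails at k=2 before rhs at j=5)
  i=3: ✗ (lhs fails at k=4 before rhs at j=5)
  i=4: ✗ (lhs fails at k=4 before rhs at j=6)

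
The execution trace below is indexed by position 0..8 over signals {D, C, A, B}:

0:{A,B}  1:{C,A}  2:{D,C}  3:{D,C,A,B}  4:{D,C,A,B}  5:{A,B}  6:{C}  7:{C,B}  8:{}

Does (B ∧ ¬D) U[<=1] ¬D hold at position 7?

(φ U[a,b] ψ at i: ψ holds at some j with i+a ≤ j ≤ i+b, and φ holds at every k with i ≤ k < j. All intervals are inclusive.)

True

Need some j in [7,8] with ¬D, and (B ∧ ¬D) at every k in [7,j-1].
  j=7: ¬D holds; no prefix to check → satisfied.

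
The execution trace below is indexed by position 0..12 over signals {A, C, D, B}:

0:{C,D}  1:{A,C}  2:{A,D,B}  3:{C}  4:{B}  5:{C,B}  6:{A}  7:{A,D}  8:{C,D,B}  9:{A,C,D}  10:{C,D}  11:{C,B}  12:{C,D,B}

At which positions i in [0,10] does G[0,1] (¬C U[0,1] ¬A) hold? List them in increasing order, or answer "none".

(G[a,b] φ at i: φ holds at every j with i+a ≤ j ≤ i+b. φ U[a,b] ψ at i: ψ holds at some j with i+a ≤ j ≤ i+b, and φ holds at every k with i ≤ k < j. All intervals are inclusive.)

Evaluate at each i in [0,10]:
  i=0: ✗ (fails at j=1)
  i=1: ✗ (fails at j=1)
  i=2: ✓ (all of [2,3])
  i=3: ✓ (all of [3,4])
  i=4: ✓ (all of [4,5])
  i=5: ✗ (fails at j=6)
  i=6: ✗ (fails at j=6)
  i=7: ✓ (all of [7,8])
  i=8: ✗ (fails at j=9)
  i=9: ✗ (fails at j=9)
  i=10: ✓ (all of [10,11])

2, 3, 4, 7, 10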